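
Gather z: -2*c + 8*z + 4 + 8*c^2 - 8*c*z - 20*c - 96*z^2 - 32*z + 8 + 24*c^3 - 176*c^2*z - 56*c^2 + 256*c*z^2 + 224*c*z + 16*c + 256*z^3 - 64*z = 24*c^3 - 48*c^2 - 6*c + 256*z^3 + z^2*(256*c - 96) + z*(-176*c^2 + 216*c - 88) + 12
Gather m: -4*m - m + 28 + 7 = 35 - 5*m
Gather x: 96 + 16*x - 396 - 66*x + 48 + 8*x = -42*x - 252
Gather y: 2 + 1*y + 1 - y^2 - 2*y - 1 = -y^2 - y + 2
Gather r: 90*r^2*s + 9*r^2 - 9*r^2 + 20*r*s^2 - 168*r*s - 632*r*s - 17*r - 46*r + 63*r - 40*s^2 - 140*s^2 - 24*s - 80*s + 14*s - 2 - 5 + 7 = 90*r^2*s + r*(20*s^2 - 800*s) - 180*s^2 - 90*s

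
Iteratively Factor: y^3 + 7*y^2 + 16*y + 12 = (y + 2)*(y^2 + 5*y + 6) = (y + 2)^2*(y + 3)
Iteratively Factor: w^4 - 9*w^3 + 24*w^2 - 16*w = (w)*(w^3 - 9*w^2 + 24*w - 16) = w*(w - 4)*(w^2 - 5*w + 4) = w*(w - 4)^2*(w - 1)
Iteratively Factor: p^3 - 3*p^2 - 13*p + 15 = (p - 1)*(p^2 - 2*p - 15) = (p - 1)*(p + 3)*(p - 5)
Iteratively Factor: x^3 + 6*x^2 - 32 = (x - 2)*(x^2 + 8*x + 16) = (x - 2)*(x + 4)*(x + 4)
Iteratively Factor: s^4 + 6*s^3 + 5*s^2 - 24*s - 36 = (s - 2)*(s^3 + 8*s^2 + 21*s + 18) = (s - 2)*(s + 2)*(s^2 + 6*s + 9) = (s - 2)*(s + 2)*(s + 3)*(s + 3)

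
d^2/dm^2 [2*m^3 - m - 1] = 12*m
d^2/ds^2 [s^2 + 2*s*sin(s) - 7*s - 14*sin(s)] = -2*s*sin(s) + 14*sin(s) + 4*cos(s) + 2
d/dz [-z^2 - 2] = -2*z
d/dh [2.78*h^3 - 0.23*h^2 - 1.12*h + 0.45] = 8.34*h^2 - 0.46*h - 1.12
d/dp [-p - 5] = -1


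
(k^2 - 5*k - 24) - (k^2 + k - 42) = 18 - 6*k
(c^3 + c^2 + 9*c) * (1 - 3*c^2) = -3*c^5 - 3*c^4 - 26*c^3 + c^2 + 9*c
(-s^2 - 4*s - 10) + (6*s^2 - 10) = 5*s^2 - 4*s - 20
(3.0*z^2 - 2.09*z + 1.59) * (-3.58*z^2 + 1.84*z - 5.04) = -10.74*z^4 + 13.0022*z^3 - 24.6578*z^2 + 13.4592*z - 8.0136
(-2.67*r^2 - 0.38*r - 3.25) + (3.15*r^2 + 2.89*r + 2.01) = 0.48*r^2 + 2.51*r - 1.24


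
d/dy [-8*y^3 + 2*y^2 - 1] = 4*y*(1 - 6*y)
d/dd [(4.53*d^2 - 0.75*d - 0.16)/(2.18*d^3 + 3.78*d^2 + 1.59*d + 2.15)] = (-9.8754*d^4 + 3.27*d^3 + 11.0841*d^2 + 20.6886*d - 1.3581)/(4.7524*d^6 + 16.4808*d^5 + 21.2208*d^4 + 21.3944*d^3 + 18.7821*d^2 + 6.837*d + 4.6225)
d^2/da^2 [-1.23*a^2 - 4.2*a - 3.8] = -2.46000000000000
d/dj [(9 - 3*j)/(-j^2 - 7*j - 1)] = 3*(-j^2 + 6*j + 22)/(j^4 + 14*j^3 + 51*j^2 + 14*j + 1)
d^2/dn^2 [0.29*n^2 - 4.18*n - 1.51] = 0.580000000000000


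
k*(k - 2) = k^2 - 2*k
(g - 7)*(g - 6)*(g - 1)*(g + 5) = g^4 - 9*g^3 - 15*g^2 + 233*g - 210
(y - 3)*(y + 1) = y^2 - 2*y - 3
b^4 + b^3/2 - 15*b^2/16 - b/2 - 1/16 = (b - 1)*(b + 1/4)^2*(b + 1)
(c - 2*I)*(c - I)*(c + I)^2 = c^4 - I*c^3 + 3*c^2 - I*c + 2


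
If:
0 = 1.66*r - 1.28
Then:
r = 0.77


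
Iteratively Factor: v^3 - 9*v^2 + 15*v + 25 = (v + 1)*(v^2 - 10*v + 25) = (v - 5)*(v + 1)*(v - 5)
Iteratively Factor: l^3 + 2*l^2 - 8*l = (l + 4)*(l^2 - 2*l) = l*(l + 4)*(l - 2)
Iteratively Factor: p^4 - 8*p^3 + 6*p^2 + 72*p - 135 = (p - 3)*(p^3 - 5*p^2 - 9*p + 45) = (p - 3)*(p + 3)*(p^2 - 8*p + 15) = (p - 3)^2*(p + 3)*(p - 5)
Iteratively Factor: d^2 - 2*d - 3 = (d + 1)*(d - 3)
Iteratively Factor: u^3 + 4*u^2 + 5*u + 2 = (u + 1)*(u^2 + 3*u + 2) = (u + 1)*(u + 2)*(u + 1)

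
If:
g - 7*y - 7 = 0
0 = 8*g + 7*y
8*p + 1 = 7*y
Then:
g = 7/9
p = -65/72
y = -8/9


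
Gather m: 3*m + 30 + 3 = 3*m + 33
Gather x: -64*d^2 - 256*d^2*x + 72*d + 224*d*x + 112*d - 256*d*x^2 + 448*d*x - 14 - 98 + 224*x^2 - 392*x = -64*d^2 + 184*d + x^2*(224 - 256*d) + x*(-256*d^2 + 672*d - 392) - 112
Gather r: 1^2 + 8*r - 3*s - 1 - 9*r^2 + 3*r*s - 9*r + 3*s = -9*r^2 + r*(3*s - 1)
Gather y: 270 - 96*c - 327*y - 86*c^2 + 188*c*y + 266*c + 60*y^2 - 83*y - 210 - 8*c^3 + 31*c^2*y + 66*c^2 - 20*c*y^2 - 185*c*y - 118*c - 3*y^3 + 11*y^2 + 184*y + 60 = -8*c^3 - 20*c^2 + 52*c - 3*y^3 + y^2*(71 - 20*c) + y*(31*c^2 + 3*c - 226) + 120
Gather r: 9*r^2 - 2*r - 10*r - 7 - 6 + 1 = 9*r^2 - 12*r - 12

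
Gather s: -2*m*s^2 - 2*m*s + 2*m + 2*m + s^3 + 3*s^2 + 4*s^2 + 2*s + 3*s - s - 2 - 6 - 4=4*m + s^3 + s^2*(7 - 2*m) + s*(4 - 2*m) - 12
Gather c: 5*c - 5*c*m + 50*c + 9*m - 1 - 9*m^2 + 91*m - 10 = c*(55 - 5*m) - 9*m^2 + 100*m - 11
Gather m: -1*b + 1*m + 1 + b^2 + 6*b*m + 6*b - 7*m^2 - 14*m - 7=b^2 + 5*b - 7*m^2 + m*(6*b - 13) - 6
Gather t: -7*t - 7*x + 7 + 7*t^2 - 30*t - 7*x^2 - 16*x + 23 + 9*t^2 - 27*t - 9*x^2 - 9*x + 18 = 16*t^2 - 64*t - 16*x^2 - 32*x + 48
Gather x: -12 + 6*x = 6*x - 12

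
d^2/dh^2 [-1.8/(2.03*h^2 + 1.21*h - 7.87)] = (14.83524*h^2 + 8.84268*h - 1.8*(4.06*h + 1.21)*(8.12*h + 2.42) - 57.51396)/(2.03*h^2 + 1.21*h - 7.87)^3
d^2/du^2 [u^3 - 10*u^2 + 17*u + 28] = 6*u - 20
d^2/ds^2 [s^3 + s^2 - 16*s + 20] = 6*s + 2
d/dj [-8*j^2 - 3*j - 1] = -16*j - 3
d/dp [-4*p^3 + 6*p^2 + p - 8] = -12*p^2 + 12*p + 1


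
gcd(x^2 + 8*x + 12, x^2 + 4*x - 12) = x + 6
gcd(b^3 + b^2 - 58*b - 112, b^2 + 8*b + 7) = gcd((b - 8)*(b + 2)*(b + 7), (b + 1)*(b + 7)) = b + 7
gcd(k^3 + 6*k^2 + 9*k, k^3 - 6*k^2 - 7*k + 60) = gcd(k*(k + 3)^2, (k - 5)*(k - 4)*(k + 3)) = k + 3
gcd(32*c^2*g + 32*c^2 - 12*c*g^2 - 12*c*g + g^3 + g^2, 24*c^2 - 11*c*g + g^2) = 8*c - g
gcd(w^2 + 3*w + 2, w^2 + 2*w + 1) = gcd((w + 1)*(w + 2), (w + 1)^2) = w + 1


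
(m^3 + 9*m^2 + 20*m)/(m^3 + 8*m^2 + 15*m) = (m + 4)/(m + 3)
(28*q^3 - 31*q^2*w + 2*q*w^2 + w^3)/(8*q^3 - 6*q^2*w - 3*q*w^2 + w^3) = (7*q + w)/(2*q + w)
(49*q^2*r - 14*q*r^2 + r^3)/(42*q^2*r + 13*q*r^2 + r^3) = (49*q^2 - 14*q*r + r^2)/(42*q^2 + 13*q*r + r^2)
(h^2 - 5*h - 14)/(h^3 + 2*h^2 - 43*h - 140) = (h + 2)/(h^2 + 9*h + 20)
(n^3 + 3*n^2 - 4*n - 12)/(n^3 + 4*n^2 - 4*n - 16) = (n + 3)/(n + 4)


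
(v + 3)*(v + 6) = v^2 + 9*v + 18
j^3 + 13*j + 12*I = (j - 4*I)*(j + I)*(j + 3*I)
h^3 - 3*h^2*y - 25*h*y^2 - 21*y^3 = (h - 7*y)*(h + y)*(h + 3*y)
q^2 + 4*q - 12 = (q - 2)*(q + 6)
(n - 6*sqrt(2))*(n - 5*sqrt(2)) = n^2 - 11*sqrt(2)*n + 60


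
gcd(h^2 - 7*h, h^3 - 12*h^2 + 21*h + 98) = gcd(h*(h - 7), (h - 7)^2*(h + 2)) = h - 7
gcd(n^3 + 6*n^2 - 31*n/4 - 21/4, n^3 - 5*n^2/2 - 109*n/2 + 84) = n^2 + 11*n/2 - 21/2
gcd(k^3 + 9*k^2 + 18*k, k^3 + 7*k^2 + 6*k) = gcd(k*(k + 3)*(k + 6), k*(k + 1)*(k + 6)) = k^2 + 6*k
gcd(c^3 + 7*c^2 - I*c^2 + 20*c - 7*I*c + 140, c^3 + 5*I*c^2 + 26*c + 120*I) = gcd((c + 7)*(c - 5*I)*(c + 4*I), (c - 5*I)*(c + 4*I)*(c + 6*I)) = c^2 - I*c + 20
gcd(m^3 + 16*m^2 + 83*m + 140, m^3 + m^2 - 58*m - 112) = m + 7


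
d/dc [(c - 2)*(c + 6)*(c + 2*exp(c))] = 2*c^2*exp(c) + 3*c^2 + 12*c*exp(c) + 8*c - 16*exp(c) - 12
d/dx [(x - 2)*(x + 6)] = 2*x + 4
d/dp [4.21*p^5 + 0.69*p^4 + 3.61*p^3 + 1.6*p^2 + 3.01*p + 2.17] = 21.05*p^4 + 2.76*p^3 + 10.83*p^2 + 3.2*p + 3.01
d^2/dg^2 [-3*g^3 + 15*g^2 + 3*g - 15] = 30 - 18*g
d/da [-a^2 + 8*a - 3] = 8 - 2*a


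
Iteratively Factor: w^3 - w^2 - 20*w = (w - 5)*(w^2 + 4*w) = (w - 5)*(w + 4)*(w)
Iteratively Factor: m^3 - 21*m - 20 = (m + 4)*(m^2 - 4*m - 5) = (m + 1)*(m + 4)*(m - 5)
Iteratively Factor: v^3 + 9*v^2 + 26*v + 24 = (v + 2)*(v^2 + 7*v + 12) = (v + 2)*(v + 3)*(v + 4)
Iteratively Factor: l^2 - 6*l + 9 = (l - 3)*(l - 3)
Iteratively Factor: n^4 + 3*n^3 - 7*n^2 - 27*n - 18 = (n + 2)*(n^3 + n^2 - 9*n - 9) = (n + 2)*(n + 3)*(n^2 - 2*n - 3) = (n + 1)*(n + 2)*(n + 3)*(n - 3)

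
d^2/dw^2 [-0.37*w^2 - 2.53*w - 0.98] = -0.740000000000000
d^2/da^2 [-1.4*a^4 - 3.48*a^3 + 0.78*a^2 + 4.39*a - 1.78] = -16.8*a^2 - 20.88*a + 1.56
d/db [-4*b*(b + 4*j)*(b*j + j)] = 4*j*(-3*b^2 - 8*b*j - 2*b - 4*j)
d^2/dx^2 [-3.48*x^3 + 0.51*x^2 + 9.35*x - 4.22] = 1.02 - 20.88*x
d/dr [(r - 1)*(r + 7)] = 2*r + 6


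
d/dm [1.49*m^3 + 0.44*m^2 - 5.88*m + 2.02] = 4.47*m^2 + 0.88*m - 5.88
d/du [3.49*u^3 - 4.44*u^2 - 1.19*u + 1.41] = 10.47*u^2 - 8.88*u - 1.19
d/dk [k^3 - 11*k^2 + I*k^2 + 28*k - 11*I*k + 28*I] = 3*k^2 + 2*k*(-11 + I) + 28 - 11*I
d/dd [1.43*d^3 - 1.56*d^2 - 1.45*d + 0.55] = 4.29*d^2 - 3.12*d - 1.45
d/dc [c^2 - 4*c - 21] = 2*c - 4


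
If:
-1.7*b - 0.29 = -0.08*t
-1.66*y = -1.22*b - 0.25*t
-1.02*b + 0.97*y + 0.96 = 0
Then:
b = -0.53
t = -7.69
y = -1.55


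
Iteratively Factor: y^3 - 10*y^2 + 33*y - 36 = (y - 4)*(y^2 - 6*y + 9) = (y - 4)*(y - 3)*(y - 3)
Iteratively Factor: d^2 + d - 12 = (d + 4)*(d - 3)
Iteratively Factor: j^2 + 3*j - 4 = (j - 1)*(j + 4)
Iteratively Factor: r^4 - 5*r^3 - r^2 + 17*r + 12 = (r + 1)*(r^3 - 6*r^2 + 5*r + 12) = (r + 1)^2*(r^2 - 7*r + 12) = (r - 3)*(r + 1)^2*(r - 4)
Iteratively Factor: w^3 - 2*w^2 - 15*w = (w)*(w^2 - 2*w - 15) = w*(w - 5)*(w + 3)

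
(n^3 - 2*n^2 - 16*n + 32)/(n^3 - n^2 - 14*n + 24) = (n - 4)/(n - 3)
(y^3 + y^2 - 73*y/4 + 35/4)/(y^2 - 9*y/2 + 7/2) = (2*y^2 + 9*y - 5)/(2*(y - 1))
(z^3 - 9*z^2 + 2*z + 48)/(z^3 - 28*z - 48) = (z^2 - 11*z + 24)/(z^2 - 2*z - 24)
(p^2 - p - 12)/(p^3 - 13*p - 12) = 1/(p + 1)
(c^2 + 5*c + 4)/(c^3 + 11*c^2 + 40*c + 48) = (c + 1)/(c^2 + 7*c + 12)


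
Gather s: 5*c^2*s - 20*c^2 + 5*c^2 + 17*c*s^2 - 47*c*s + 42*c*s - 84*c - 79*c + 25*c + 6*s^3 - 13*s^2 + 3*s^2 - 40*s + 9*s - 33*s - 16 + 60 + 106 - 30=-15*c^2 - 138*c + 6*s^3 + s^2*(17*c - 10) + s*(5*c^2 - 5*c - 64) + 120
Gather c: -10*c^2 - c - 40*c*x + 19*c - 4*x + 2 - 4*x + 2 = -10*c^2 + c*(18 - 40*x) - 8*x + 4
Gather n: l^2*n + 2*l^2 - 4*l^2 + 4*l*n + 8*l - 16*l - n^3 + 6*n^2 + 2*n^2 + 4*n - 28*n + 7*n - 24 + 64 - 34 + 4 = -2*l^2 - 8*l - n^3 + 8*n^2 + n*(l^2 + 4*l - 17) + 10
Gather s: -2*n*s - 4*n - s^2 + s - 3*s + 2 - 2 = -4*n - s^2 + s*(-2*n - 2)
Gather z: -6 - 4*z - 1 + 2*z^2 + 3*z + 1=2*z^2 - z - 6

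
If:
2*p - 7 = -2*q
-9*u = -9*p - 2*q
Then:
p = 9*u/7 - 1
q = 9/2 - 9*u/7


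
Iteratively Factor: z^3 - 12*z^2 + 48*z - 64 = (z - 4)*(z^2 - 8*z + 16) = (z - 4)^2*(z - 4)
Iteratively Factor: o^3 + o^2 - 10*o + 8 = (o - 1)*(o^2 + 2*o - 8) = (o - 2)*(o - 1)*(o + 4)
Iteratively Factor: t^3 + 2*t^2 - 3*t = (t + 3)*(t^2 - t) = (t - 1)*(t + 3)*(t)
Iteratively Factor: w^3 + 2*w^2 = (w)*(w^2 + 2*w) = w^2*(w + 2)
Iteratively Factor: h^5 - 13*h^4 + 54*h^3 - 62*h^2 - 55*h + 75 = (h - 5)*(h^4 - 8*h^3 + 14*h^2 + 8*h - 15) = (h - 5)*(h + 1)*(h^3 - 9*h^2 + 23*h - 15) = (h - 5)^2*(h + 1)*(h^2 - 4*h + 3) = (h - 5)^2*(h - 3)*(h + 1)*(h - 1)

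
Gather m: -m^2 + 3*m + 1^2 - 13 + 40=-m^2 + 3*m + 28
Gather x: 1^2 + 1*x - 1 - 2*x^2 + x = -2*x^2 + 2*x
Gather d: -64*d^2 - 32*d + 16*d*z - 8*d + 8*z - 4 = -64*d^2 + d*(16*z - 40) + 8*z - 4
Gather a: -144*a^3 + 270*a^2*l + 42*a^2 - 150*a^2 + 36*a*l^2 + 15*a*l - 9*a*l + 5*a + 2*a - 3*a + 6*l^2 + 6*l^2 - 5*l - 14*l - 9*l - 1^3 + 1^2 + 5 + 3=-144*a^3 + a^2*(270*l - 108) + a*(36*l^2 + 6*l + 4) + 12*l^2 - 28*l + 8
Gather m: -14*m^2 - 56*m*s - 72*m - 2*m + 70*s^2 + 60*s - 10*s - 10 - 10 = -14*m^2 + m*(-56*s - 74) + 70*s^2 + 50*s - 20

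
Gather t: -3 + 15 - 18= -6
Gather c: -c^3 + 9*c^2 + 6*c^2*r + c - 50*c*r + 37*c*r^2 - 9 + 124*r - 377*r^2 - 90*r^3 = -c^3 + c^2*(6*r + 9) + c*(37*r^2 - 50*r + 1) - 90*r^3 - 377*r^2 + 124*r - 9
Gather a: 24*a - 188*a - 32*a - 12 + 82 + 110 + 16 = 196 - 196*a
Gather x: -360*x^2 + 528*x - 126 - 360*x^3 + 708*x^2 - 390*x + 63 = -360*x^3 + 348*x^2 + 138*x - 63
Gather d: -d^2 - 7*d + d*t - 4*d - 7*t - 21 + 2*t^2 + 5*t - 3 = -d^2 + d*(t - 11) + 2*t^2 - 2*t - 24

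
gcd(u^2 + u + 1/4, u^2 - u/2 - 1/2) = u + 1/2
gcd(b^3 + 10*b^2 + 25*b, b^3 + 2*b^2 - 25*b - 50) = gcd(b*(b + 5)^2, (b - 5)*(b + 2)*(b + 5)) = b + 5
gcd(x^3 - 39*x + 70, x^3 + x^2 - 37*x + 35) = x^2 + 2*x - 35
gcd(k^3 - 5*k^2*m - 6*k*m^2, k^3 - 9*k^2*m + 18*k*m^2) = k^2 - 6*k*m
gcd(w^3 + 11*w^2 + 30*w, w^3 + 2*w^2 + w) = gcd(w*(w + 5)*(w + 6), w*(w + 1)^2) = w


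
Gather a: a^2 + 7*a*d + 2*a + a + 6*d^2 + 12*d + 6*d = a^2 + a*(7*d + 3) + 6*d^2 + 18*d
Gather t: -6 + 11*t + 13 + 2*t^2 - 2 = 2*t^2 + 11*t + 5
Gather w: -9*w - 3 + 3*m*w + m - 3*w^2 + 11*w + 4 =m - 3*w^2 + w*(3*m + 2) + 1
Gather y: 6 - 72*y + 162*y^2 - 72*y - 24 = 162*y^2 - 144*y - 18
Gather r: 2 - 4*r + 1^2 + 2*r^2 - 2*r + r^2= 3*r^2 - 6*r + 3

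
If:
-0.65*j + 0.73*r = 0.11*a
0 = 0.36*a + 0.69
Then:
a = -1.92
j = 1.12307692307692*r + 0.324358974358974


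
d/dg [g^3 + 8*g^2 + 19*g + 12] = 3*g^2 + 16*g + 19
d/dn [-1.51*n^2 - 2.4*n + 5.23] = -3.02*n - 2.4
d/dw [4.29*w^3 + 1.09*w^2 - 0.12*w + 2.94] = 12.87*w^2 + 2.18*w - 0.12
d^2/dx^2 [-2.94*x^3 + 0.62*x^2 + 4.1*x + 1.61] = 1.24 - 17.64*x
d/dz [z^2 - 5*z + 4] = 2*z - 5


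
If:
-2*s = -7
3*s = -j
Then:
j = -21/2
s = 7/2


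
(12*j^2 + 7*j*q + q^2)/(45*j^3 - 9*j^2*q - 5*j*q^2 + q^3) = (4*j + q)/(15*j^2 - 8*j*q + q^2)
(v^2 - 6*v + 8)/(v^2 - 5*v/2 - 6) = 2*(v - 2)/(2*v + 3)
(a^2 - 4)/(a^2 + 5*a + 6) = (a - 2)/(a + 3)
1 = 1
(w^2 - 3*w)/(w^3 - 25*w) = (w - 3)/(w^2 - 25)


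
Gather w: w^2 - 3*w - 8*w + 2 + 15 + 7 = w^2 - 11*w + 24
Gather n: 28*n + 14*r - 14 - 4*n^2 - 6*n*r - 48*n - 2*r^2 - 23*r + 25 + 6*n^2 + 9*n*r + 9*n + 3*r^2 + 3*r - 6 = 2*n^2 + n*(3*r - 11) + r^2 - 6*r + 5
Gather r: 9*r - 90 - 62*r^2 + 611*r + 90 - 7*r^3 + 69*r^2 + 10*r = -7*r^3 + 7*r^2 + 630*r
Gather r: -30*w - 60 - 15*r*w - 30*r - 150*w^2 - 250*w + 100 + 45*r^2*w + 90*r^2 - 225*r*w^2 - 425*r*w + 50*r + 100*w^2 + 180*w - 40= r^2*(45*w + 90) + r*(-225*w^2 - 440*w + 20) - 50*w^2 - 100*w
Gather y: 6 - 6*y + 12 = 18 - 6*y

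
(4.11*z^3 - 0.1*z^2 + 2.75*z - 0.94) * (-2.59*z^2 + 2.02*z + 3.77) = -10.6449*z^5 + 8.5612*z^4 + 8.1702*z^3 + 7.6126*z^2 + 8.4687*z - 3.5438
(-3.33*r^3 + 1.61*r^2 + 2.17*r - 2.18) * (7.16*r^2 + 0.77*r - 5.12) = -23.8428*r^5 + 8.9635*r^4 + 33.8265*r^3 - 22.1811*r^2 - 12.789*r + 11.1616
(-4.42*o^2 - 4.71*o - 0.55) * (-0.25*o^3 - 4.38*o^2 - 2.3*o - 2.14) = 1.105*o^5 + 20.5371*o^4 + 30.9333*o^3 + 22.7008*o^2 + 11.3444*o + 1.177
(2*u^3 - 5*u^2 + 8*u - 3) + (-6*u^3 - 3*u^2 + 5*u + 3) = -4*u^3 - 8*u^2 + 13*u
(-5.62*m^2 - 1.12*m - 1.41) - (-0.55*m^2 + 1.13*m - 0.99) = -5.07*m^2 - 2.25*m - 0.42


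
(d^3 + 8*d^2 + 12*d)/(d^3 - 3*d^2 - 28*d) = (d^2 + 8*d + 12)/(d^2 - 3*d - 28)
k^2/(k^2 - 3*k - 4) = k^2/(k^2 - 3*k - 4)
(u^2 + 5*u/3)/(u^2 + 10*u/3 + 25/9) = 3*u/(3*u + 5)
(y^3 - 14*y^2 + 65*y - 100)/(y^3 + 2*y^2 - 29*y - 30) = (y^2 - 9*y + 20)/(y^2 + 7*y + 6)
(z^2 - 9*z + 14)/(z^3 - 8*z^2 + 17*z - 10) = (z - 7)/(z^2 - 6*z + 5)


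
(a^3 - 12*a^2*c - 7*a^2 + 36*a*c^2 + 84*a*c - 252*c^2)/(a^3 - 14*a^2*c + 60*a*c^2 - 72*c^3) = (a - 7)/(a - 2*c)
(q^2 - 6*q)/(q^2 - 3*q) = (q - 6)/(q - 3)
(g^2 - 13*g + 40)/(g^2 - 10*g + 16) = (g - 5)/(g - 2)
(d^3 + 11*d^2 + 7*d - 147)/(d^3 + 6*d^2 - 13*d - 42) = (d + 7)/(d + 2)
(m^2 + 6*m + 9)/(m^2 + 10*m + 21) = (m + 3)/(m + 7)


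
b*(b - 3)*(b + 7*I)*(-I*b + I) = -I*b^4 + 7*b^3 + 4*I*b^3 - 28*b^2 - 3*I*b^2 + 21*b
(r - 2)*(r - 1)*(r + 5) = r^3 + 2*r^2 - 13*r + 10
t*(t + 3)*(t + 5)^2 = t^4 + 13*t^3 + 55*t^2 + 75*t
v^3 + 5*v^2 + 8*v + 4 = (v + 1)*(v + 2)^2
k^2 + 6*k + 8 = (k + 2)*(k + 4)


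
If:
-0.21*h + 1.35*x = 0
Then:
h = 6.42857142857143*x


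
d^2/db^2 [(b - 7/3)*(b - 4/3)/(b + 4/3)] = 528/(27*b^3 + 108*b^2 + 144*b + 64)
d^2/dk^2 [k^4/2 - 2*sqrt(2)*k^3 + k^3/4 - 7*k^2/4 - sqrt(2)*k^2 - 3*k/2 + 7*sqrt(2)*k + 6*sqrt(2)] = 6*k^2 - 12*sqrt(2)*k + 3*k/2 - 7/2 - 2*sqrt(2)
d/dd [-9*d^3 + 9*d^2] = 9*d*(2 - 3*d)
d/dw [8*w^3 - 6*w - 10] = 24*w^2 - 6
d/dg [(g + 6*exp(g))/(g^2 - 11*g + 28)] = (-(g + 6*exp(g))*(2*g - 11) + (6*exp(g) + 1)*(g^2 - 11*g + 28))/(g^2 - 11*g + 28)^2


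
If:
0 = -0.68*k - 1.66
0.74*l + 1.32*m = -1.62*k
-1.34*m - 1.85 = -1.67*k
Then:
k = -2.44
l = 13.23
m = -4.42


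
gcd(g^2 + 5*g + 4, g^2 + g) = g + 1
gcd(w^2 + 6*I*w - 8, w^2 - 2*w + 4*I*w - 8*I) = w + 4*I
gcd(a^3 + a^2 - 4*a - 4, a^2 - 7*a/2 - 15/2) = 1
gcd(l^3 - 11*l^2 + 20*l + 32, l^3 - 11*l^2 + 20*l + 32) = l^3 - 11*l^2 + 20*l + 32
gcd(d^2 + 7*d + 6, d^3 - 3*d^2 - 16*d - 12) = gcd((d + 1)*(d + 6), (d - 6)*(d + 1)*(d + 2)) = d + 1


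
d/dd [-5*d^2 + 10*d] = 10 - 10*d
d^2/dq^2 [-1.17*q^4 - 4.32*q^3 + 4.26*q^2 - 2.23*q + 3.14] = -14.04*q^2 - 25.92*q + 8.52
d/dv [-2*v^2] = -4*v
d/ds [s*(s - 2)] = 2*s - 2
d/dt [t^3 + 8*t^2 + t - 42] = 3*t^2 + 16*t + 1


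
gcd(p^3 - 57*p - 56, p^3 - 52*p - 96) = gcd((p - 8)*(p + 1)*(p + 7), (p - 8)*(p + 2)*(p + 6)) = p - 8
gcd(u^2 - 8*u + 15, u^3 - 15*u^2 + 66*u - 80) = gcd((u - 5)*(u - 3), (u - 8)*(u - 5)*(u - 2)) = u - 5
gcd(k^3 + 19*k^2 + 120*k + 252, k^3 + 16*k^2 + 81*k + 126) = k^2 + 13*k + 42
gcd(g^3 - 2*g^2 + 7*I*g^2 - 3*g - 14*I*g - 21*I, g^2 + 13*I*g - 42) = g + 7*I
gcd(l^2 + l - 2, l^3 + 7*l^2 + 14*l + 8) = l + 2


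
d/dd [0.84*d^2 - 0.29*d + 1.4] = 1.68*d - 0.29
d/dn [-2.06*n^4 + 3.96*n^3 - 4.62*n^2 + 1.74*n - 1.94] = -8.24*n^3 + 11.88*n^2 - 9.24*n + 1.74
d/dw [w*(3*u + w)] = 3*u + 2*w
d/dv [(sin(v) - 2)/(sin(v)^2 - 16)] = (4*sin(v) + cos(v)^2 - 17)*cos(v)/(sin(v)^2 - 16)^2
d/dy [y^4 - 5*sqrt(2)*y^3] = y^2*(4*y - 15*sqrt(2))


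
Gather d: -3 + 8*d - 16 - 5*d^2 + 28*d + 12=-5*d^2 + 36*d - 7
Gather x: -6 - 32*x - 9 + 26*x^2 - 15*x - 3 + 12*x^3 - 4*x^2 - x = 12*x^3 + 22*x^2 - 48*x - 18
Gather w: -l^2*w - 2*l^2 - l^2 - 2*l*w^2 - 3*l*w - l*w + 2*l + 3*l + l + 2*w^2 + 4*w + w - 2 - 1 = -3*l^2 + 6*l + w^2*(2 - 2*l) + w*(-l^2 - 4*l + 5) - 3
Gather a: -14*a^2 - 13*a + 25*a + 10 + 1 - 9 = -14*a^2 + 12*a + 2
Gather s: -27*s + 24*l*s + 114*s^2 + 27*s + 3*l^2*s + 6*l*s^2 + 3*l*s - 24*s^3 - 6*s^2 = -24*s^3 + s^2*(6*l + 108) + s*(3*l^2 + 27*l)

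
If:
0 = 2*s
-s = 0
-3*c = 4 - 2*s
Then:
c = -4/3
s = 0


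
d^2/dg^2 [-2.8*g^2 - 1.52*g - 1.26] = -5.60000000000000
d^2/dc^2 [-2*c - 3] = 0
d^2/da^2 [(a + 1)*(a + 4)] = 2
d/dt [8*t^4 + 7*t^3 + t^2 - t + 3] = 32*t^3 + 21*t^2 + 2*t - 1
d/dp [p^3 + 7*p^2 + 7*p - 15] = 3*p^2 + 14*p + 7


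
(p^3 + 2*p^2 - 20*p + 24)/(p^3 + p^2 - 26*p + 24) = (p^2 - 4*p + 4)/(p^2 - 5*p + 4)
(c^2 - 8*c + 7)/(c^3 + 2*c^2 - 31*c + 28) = (c - 7)/(c^2 + 3*c - 28)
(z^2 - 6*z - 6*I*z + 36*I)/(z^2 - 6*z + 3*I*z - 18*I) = (z - 6*I)/(z + 3*I)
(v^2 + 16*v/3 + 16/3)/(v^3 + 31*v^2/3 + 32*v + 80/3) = 1/(v + 5)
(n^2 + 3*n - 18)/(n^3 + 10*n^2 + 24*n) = (n - 3)/(n*(n + 4))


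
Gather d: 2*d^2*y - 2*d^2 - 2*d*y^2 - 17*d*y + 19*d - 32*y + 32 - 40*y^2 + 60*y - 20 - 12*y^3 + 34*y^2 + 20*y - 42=d^2*(2*y - 2) + d*(-2*y^2 - 17*y + 19) - 12*y^3 - 6*y^2 + 48*y - 30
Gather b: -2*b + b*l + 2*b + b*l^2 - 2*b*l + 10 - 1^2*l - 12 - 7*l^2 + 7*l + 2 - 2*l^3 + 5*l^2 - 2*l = b*(l^2 - l) - 2*l^3 - 2*l^2 + 4*l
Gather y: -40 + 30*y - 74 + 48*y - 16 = 78*y - 130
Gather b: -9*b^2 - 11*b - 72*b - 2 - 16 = -9*b^2 - 83*b - 18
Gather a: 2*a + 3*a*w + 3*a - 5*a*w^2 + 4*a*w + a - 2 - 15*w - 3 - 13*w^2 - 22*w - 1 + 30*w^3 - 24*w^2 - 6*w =a*(-5*w^2 + 7*w + 6) + 30*w^3 - 37*w^2 - 43*w - 6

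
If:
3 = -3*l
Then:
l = -1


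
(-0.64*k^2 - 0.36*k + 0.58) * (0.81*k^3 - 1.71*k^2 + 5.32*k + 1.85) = -0.5184*k^5 + 0.8028*k^4 - 2.3194*k^3 - 4.091*k^2 + 2.4196*k + 1.073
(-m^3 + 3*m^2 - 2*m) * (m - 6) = -m^4 + 9*m^3 - 20*m^2 + 12*m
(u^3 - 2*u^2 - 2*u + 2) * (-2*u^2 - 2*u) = -2*u^5 + 2*u^4 + 8*u^3 - 4*u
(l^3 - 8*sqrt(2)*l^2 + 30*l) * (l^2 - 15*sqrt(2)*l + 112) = l^5 - 23*sqrt(2)*l^4 + 382*l^3 - 1346*sqrt(2)*l^2 + 3360*l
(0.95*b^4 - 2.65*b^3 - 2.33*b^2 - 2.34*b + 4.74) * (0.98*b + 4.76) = 0.931*b^5 + 1.925*b^4 - 14.8974*b^3 - 13.384*b^2 - 6.4932*b + 22.5624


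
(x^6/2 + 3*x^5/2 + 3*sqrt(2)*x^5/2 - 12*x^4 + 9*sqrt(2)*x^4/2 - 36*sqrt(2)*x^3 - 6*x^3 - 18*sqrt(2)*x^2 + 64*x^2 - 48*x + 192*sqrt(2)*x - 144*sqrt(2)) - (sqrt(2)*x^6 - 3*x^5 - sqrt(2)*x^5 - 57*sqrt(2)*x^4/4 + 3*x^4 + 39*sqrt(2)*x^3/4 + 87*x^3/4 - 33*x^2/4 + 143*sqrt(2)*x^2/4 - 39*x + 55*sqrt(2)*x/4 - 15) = -sqrt(2)*x^6 + x^6/2 + 5*sqrt(2)*x^5/2 + 9*x^5/2 - 15*x^4 + 75*sqrt(2)*x^4/4 - 183*sqrt(2)*x^3/4 - 111*x^3/4 - 215*sqrt(2)*x^2/4 + 289*x^2/4 - 9*x + 713*sqrt(2)*x/4 - 144*sqrt(2) + 15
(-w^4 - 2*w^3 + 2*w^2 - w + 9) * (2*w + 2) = -2*w^5 - 6*w^4 + 2*w^2 + 16*w + 18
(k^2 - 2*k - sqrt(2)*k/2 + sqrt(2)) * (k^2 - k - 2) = k^4 - 3*k^3 - sqrt(2)*k^3/2 + 3*sqrt(2)*k^2/2 + 4*k - 2*sqrt(2)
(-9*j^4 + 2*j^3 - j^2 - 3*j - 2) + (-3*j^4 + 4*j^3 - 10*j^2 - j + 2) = -12*j^4 + 6*j^3 - 11*j^2 - 4*j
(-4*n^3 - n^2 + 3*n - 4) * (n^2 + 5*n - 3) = -4*n^5 - 21*n^4 + 10*n^3 + 14*n^2 - 29*n + 12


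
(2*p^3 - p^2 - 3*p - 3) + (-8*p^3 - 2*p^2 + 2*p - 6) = -6*p^3 - 3*p^2 - p - 9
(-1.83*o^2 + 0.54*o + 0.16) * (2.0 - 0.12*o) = 0.2196*o^3 - 3.7248*o^2 + 1.0608*o + 0.32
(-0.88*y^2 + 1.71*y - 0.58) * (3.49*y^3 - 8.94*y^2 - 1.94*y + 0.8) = -3.0712*y^5 + 13.8351*y^4 - 15.6044*y^3 + 1.1638*y^2 + 2.4932*y - 0.464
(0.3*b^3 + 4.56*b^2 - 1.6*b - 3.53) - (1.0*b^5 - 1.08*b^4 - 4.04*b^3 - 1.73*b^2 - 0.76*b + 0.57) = -1.0*b^5 + 1.08*b^4 + 4.34*b^3 + 6.29*b^2 - 0.84*b - 4.1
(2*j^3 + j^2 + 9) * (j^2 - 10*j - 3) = 2*j^5 - 19*j^4 - 16*j^3 + 6*j^2 - 90*j - 27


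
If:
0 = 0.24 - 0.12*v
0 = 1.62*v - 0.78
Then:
No Solution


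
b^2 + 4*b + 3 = (b + 1)*(b + 3)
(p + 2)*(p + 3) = p^2 + 5*p + 6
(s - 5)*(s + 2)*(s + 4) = s^3 + s^2 - 22*s - 40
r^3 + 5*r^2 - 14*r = r*(r - 2)*(r + 7)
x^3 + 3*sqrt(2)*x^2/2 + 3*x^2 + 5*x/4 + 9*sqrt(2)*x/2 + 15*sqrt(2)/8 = (x + 1/2)*(x + 5/2)*(x + 3*sqrt(2)/2)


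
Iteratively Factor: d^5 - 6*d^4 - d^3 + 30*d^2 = (d - 3)*(d^4 - 3*d^3 - 10*d^2) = d*(d - 3)*(d^3 - 3*d^2 - 10*d) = d*(d - 3)*(d + 2)*(d^2 - 5*d) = d*(d - 5)*(d - 3)*(d + 2)*(d)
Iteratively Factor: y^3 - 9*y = (y - 3)*(y^2 + 3*y) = (y - 3)*(y + 3)*(y)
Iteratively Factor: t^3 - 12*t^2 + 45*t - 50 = (t - 2)*(t^2 - 10*t + 25) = (t - 5)*(t - 2)*(t - 5)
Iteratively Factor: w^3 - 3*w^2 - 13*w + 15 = (w - 1)*(w^2 - 2*w - 15) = (w - 5)*(w - 1)*(w + 3)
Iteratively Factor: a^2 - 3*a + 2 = (a - 2)*(a - 1)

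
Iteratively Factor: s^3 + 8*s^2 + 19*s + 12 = (s + 4)*(s^2 + 4*s + 3) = (s + 1)*(s + 4)*(s + 3)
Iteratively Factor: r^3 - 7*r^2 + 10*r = (r - 2)*(r^2 - 5*r) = r*(r - 2)*(r - 5)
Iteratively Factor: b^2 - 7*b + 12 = (b - 3)*(b - 4)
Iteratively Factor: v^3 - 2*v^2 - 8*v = (v + 2)*(v^2 - 4*v) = (v - 4)*(v + 2)*(v)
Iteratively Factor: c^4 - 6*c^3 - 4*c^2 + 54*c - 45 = (c - 1)*(c^3 - 5*c^2 - 9*c + 45) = (c - 3)*(c - 1)*(c^2 - 2*c - 15) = (c - 5)*(c - 3)*(c - 1)*(c + 3)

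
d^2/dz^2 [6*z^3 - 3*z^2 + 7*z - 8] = 36*z - 6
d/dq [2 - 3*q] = -3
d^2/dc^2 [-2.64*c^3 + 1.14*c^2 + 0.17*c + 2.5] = 2.28 - 15.84*c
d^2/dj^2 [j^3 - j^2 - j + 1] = 6*j - 2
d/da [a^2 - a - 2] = 2*a - 1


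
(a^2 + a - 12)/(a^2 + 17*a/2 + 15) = 2*(a^2 + a - 12)/(2*a^2 + 17*a + 30)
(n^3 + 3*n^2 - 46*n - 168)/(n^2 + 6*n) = n - 3 - 28/n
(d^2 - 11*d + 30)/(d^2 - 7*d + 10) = (d - 6)/(d - 2)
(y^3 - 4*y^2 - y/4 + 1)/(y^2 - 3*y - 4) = (y^2 - 1/4)/(y + 1)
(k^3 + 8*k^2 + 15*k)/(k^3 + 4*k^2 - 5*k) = (k + 3)/(k - 1)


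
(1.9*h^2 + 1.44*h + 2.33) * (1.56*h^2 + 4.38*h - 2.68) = 2.964*h^4 + 10.5684*h^3 + 4.85*h^2 + 6.3462*h - 6.2444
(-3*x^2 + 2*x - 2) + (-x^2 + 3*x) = -4*x^2 + 5*x - 2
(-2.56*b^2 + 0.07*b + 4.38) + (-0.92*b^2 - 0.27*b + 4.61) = -3.48*b^2 - 0.2*b + 8.99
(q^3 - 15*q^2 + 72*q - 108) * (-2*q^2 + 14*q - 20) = -2*q^5 + 44*q^4 - 374*q^3 + 1524*q^2 - 2952*q + 2160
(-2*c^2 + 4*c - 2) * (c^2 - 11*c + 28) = -2*c^4 + 26*c^3 - 102*c^2 + 134*c - 56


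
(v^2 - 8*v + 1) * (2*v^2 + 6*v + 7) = 2*v^4 - 10*v^3 - 39*v^2 - 50*v + 7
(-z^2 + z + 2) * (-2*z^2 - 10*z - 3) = 2*z^4 + 8*z^3 - 11*z^2 - 23*z - 6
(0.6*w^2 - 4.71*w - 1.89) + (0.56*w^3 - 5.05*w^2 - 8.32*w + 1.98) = 0.56*w^3 - 4.45*w^2 - 13.03*w + 0.0900000000000001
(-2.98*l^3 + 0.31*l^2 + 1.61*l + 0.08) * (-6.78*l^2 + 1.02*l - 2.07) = 20.2044*l^5 - 5.1414*l^4 - 4.431*l^3 + 0.4581*l^2 - 3.2511*l - 0.1656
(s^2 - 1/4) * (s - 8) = s^3 - 8*s^2 - s/4 + 2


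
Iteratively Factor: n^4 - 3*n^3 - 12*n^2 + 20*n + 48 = (n - 4)*(n^3 + n^2 - 8*n - 12) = (n - 4)*(n + 2)*(n^2 - n - 6) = (n - 4)*(n + 2)^2*(n - 3)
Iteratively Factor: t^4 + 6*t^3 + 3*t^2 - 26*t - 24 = (t + 3)*(t^3 + 3*t^2 - 6*t - 8) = (t + 1)*(t + 3)*(t^2 + 2*t - 8) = (t - 2)*(t + 1)*(t + 3)*(t + 4)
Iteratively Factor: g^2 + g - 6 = (g - 2)*(g + 3)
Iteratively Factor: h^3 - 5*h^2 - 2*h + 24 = (h + 2)*(h^2 - 7*h + 12) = (h - 4)*(h + 2)*(h - 3)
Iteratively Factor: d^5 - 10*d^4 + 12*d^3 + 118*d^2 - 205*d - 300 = (d - 5)*(d^4 - 5*d^3 - 13*d^2 + 53*d + 60) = (d - 5)*(d + 1)*(d^3 - 6*d^2 - 7*d + 60) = (d - 5)*(d + 1)*(d + 3)*(d^2 - 9*d + 20) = (d - 5)*(d - 4)*(d + 1)*(d + 3)*(d - 5)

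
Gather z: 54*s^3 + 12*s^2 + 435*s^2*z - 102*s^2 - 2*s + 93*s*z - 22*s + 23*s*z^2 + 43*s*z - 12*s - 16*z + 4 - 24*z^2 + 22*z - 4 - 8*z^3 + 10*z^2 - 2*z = 54*s^3 - 90*s^2 - 36*s - 8*z^3 + z^2*(23*s - 14) + z*(435*s^2 + 136*s + 4)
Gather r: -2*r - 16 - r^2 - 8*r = -r^2 - 10*r - 16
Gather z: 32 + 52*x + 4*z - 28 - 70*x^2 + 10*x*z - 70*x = -70*x^2 - 18*x + z*(10*x + 4) + 4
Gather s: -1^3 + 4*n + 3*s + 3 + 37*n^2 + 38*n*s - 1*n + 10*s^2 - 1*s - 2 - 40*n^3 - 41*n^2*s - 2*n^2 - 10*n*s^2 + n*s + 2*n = -40*n^3 + 35*n^2 + 5*n + s^2*(10 - 10*n) + s*(-41*n^2 + 39*n + 2)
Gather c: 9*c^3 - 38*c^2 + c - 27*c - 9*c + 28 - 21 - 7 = 9*c^3 - 38*c^2 - 35*c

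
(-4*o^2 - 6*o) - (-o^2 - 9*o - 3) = -3*o^2 + 3*o + 3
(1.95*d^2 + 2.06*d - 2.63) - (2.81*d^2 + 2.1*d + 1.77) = -0.86*d^2 - 0.04*d - 4.4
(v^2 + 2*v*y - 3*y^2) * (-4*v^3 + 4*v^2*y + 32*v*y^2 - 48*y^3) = -4*v^5 - 4*v^4*y + 52*v^3*y^2 + 4*v^2*y^3 - 192*v*y^4 + 144*y^5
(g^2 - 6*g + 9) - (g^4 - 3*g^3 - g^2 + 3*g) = -g^4 + 3*g^3 + 2*g^2 - 9*g + 9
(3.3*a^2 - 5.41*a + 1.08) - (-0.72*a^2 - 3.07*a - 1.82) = 4.02*a^2 - 2.34*a + 2.9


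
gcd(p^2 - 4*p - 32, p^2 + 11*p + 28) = p + 4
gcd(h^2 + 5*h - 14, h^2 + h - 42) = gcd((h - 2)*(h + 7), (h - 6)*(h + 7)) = h + 7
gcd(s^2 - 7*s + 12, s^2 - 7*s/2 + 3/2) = s - 3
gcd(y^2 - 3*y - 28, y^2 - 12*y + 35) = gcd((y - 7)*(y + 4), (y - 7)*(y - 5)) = y - 7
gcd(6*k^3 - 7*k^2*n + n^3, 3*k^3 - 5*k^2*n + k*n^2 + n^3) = 3*k^2 - 2*k*n - n^2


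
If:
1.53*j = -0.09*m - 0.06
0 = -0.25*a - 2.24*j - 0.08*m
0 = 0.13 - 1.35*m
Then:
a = 0.37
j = -0.04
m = 0.10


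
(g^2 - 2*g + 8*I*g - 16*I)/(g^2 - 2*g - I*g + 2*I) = (g + 8*I)/(g - I)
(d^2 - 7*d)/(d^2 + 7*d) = (d - 7)/(d + 7)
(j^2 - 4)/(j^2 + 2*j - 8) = (j + 2)/(j + 4)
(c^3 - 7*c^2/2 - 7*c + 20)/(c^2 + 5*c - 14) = (c^2 - 3*c/2 - 10)/(c + 7)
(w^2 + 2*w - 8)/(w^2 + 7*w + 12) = (w - 2)/(w + 3)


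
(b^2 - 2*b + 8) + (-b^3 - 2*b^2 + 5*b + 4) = -b^3 - b^2 + 3*b + 12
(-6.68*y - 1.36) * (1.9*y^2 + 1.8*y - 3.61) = -12.692*y^3 - 14.608*y^2 + 21.6668*y + 4.9096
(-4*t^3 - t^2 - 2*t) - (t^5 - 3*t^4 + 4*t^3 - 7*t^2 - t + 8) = -t^5 + 3*t^4 - 8*t^3 + 6*t^2 - t - 8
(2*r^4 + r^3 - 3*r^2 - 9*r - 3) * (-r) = -2*r^5 - r^4 + 3*r^3 + 9*r^2 + 3*r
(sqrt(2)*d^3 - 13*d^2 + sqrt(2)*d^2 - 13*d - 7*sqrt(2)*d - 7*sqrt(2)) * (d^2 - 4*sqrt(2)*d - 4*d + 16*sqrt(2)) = sqrt(2)*d^5 - 21*d^4 - 3*sqrt(2)*d^4 + 41*sqrt(2)*d^3 + 63*d^3 - 135*sqrt(2)*d^2 + 140*d^2 - 180*sqrt(2)*d - 168*d - 224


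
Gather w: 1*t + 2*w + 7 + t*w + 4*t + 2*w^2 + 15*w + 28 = 5*t + 2*w^2 + w*(t + 17) + 35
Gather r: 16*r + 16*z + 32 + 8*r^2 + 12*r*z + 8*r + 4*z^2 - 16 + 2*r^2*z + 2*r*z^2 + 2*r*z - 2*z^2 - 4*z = r^2*(2*z + 8) + r*(2*z^2 + 14*z + 24) + 2*z^2 + 12*z + 16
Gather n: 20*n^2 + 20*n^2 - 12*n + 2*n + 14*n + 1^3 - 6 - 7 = 40*n^2 + 4*n - 12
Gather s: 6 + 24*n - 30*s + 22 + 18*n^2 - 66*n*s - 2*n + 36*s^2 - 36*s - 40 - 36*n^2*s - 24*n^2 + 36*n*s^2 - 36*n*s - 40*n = -6*n^2 - 18*n + s^2*(36*n + 36) + s*(-36*n^2 - 102*n - 66) - 12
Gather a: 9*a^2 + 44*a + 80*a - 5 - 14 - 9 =9*a^2 + 124*a - 28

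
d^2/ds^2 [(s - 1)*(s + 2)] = 2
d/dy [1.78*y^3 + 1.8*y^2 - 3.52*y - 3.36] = 5.34*y^2 + 3.6*y - 3.52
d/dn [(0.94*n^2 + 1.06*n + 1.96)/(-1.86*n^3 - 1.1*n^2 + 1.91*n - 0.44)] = (1.7484*n^4 + 3.9432*n^3 + 13.8982*n^2 + 3.4848*n - 4.21)/(3.4596*n^6 + 4.092*n^5 - 5.8952*n^4 - 2.5652*n^3 + 4.6161*n^2 - 1.6808*n + 0.1936)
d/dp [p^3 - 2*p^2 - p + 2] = 3*p^2 - 4*p - 1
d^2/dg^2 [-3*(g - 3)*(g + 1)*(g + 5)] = -18*g - 18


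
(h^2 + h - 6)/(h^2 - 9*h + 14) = (h + 3)/(h - 7)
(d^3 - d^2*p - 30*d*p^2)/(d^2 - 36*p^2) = d*(d + 5*p)/(d + 6*p)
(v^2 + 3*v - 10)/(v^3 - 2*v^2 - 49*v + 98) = (v + 5)/(v^2 - 49)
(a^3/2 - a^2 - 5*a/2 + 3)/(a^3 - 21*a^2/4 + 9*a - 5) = 2*(a^3 - 2*a^2 - 5*a + 6)/(4*a^3 - 21*a^2 + 36*a - 20)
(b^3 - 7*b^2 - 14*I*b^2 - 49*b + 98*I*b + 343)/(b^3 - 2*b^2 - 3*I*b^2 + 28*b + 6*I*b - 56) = (b^2 + b*(-7 - 7*I) + 49*I)/(b^2 + b*(-2 + 4*I) - 8*I)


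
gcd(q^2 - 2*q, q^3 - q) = q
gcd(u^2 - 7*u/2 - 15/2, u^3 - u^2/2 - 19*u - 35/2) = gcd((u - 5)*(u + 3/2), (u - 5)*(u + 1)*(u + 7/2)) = u - 5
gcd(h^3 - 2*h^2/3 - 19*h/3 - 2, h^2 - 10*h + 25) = 1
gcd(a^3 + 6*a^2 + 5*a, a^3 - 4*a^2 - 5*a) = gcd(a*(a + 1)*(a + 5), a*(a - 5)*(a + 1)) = a^2 + a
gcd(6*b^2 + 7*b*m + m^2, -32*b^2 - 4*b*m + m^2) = 1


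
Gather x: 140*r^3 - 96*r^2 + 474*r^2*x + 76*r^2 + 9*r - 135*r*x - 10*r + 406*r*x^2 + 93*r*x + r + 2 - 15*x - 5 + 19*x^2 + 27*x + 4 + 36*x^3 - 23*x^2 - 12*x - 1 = 140*r^3 - 20*r^2 + 36*x^3 + x^2*(406*r - 4) + x*(474*r^2 - 42*r)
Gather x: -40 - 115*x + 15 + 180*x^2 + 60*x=180*x^2 - 55*x - 25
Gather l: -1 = -1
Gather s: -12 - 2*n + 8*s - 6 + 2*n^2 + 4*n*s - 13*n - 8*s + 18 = 2*n^2 + 4*n*s - 15*n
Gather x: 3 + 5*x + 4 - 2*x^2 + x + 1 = -2*x^2 + 6*x + 8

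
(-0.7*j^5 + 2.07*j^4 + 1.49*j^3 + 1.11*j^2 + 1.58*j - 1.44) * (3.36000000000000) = -2.352*j^5 + 6.9552*j^4 + 5.0064*j^3 + 3.7296*j^2 + 5.3088*j - 4.8384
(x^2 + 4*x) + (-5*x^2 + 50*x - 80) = -4*x^2 + 54*x - 80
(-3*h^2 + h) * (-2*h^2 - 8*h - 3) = 6*h^4 + 22*h^3 + h^2 - 3*h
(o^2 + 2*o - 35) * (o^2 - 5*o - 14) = o^4 - 3*o^3 - 59*o^2 + 147*o + 490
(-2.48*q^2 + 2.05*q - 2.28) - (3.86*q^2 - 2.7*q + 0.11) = -6.34*q^2 + 4.75*q - 2.39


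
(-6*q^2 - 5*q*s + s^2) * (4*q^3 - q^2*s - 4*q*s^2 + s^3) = -24*q^5 - 14*q^4*s + 33*q^3*s^2 + 13*q^2*s^3 - 9*q*s^4 + s^5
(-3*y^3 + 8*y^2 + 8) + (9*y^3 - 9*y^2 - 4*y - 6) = 6*y^3 - y^2 - 4*y + 2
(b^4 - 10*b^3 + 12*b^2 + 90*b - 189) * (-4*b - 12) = -4*b^5 + 28*b^4 + 72*b^3 - 504*b^2 - 324*b + 2268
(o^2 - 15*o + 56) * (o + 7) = o^3 - 8*o^2 - 49*o + 392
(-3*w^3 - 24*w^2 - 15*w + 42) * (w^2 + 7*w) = -3*w^5 - 45*w^4 - 183*w^3 - 63*w^2 + 294*w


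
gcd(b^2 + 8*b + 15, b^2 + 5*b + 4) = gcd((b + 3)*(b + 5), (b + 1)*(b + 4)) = 1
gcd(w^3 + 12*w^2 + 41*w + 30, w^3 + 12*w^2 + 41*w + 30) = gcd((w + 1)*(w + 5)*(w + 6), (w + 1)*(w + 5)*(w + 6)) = w^3 + 12*w^2 + 41*w + 30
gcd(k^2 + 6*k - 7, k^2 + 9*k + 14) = k + 7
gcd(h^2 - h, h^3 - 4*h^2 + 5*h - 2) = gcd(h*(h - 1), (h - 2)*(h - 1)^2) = h - 1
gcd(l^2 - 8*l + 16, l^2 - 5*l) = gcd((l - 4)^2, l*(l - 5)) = 1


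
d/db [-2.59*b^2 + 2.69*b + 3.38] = 2.69 - 5.18*b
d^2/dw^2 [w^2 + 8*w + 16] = 2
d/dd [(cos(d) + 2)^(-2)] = 2*sin(d)/(cos(d) + 2)^3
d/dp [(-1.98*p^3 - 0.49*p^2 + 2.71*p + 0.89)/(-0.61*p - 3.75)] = (2.4156*p^3 + 22.5739*p^2 + 3.675*p - 9.6196)/(0.3721*p^2 + 4.575*p + 14.0625)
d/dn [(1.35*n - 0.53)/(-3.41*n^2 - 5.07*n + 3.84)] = (4.6035*n^2 - 3.6146*n + 2.4969)/(11.6281*n^4 + 34.5774*n^3 - 0.483899999999998*n^2 - 38.9376*n + 14.7456)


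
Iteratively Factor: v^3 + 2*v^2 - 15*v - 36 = (v - 4)*(v^2 + 6*v + 9) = (v - 4)*(v + 3)*(v + 3)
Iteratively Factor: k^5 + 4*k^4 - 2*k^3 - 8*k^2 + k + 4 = (k + 1)*(k^4 + 3*k^3 - 5*k^2 - 3*k + 4) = (k - 1)*(k + 1)*(k^3 + 4*k^2 - k - 4) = (k - 1)^2*(k + 1)*(k^2 + 5*k + 4) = (k - 1)^2*(k + 1)*(k + 4)*(k + 1)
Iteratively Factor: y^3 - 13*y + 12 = (y - 1)*(y^2 + y - 12) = (y - 3)*(y - 1)*(y + 4)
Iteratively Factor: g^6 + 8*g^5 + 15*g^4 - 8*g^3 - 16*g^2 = (g)*(g^5 + 8*g^4 + 15*g^3 - 8*g^2 - 16*g) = g*(g + 4)*(g^4 + 4*g^3 - g^2 - 4*g) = g^2*(g + 4)*(g^3 + 4*g^2 - g - 4) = g^2*(g + 1)*(g + 4)*(g^2 + 3*g - 4) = g^2*(g + 1)*(g + 4)^2*(g - 1)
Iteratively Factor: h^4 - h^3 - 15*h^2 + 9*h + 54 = (h - 3)*(h^3 + 2*h^2 - 9*h - 18) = (h - 3)*(h + 2)*(h^2 - 9) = (h - 3)*(h + 2)*(h + 3)*(h - 3)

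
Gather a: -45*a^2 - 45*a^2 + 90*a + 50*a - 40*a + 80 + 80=-90*a^2 + 100*a + 160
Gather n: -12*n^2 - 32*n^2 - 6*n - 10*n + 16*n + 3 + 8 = 11 - 44*n^2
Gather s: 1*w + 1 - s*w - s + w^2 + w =s*(-w - 1) + w^2 + 2*w + 1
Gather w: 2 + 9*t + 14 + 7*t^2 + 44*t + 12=7*t^2 + 53*t + 28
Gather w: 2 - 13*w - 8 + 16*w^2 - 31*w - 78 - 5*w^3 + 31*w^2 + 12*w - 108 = -5*w^3 + 47*w^2 - 32*w - 192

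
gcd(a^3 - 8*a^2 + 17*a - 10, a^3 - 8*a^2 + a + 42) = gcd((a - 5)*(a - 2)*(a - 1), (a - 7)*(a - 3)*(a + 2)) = 1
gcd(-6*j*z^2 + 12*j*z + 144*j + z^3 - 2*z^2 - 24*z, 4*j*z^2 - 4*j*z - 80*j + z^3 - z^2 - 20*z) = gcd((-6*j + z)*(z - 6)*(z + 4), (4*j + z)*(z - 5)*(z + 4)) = z + 4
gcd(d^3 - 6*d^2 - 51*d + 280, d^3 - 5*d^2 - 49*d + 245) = d^2 + 2*d - 35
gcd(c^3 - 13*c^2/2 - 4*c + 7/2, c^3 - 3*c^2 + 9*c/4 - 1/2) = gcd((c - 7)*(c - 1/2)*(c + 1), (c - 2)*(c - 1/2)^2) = c - 1/2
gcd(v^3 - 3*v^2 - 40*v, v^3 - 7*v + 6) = 1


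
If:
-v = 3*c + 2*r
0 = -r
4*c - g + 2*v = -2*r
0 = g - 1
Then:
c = -1/2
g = 1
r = 0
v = 3/2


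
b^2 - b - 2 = (b - 2)*(b + 1)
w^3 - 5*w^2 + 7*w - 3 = (w - 3)*(w - 1)^2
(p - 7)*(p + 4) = p^2 - 3*p - 28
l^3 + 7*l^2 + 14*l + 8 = (l + 1)*(l + 2)*(l + 4)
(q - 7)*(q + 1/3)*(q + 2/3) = q^3 - 6*q^2 - 61*q/9 - 14/9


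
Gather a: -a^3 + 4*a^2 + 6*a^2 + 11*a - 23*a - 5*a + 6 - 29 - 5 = -a^3 + 10*a^2 - 17*a - 28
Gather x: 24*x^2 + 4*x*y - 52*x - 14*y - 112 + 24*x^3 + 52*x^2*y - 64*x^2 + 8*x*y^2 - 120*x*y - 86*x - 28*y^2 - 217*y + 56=24*x^3 + x^2*(52*y - 40) + x*(8*y^2 - 116*y - 138) - 28*y^2 - 231*y - 56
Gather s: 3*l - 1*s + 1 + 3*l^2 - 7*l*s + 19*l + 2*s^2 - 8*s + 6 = 3*l^2 + 22*l + 2*s^2 + s*(-7*l - 9) + 7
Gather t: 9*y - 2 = 9*y - 2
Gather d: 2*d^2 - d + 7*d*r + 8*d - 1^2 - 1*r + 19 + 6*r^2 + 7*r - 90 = 2*d^2 + d*(7*r + 7) + 6*r^2 + 6*r - 72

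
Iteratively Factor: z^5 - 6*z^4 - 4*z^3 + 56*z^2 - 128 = (z - 4)*(z^4 - 2*z^3 - 12*z^2 + 8*z + 32) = (z - 4)^2*(z^3 + 2*z^2 - 4*z - 8) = (z - 4)^2*(z + 2)*(z^2 - 4) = (z - 4)^2*(z - 2)*(z + 2)*(z + 2)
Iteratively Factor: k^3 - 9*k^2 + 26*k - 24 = (k - 4)*(k^2 - 5*k + 6) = (k - 4)*(k - 2)*(k - 3)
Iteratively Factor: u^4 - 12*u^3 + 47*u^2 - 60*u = (u)*(u^3 - 12*u^2 + 47*u - 60) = u*(u - 5)*(u^2 - 7*u + 12) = u*(u - 5)*(u - 4)*(u - 3)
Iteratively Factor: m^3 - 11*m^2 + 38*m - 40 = (m - 5)*(m^2 - 6*m + 8) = (m - 5)*(m - 2)*(m - 4)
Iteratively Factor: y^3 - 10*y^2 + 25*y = (y)*(y^2 - 10*y + 25) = y*(y - 5)*(y - 5)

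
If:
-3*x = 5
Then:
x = -5/3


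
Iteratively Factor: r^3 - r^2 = (r)*(r^2 - r) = r^2*(r - 1)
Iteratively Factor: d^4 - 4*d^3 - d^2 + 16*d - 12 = (d - 3)*(d^3 - d^2 - 4*d + 4) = (d - 3)*(d + 2)*(d^2 - 3*d + 2) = (d - 3)*(d - 1)*(d + 2)*(d - 2)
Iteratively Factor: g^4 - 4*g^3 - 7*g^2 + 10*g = (g - 1)*(g^3 - 3*g^2 - 10*g) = g*(g - 1)*(g^2 - 3*g - 10) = g*(g - 5)*(g - 1)*(g + 2)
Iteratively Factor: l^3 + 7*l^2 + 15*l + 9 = (l + 3)*(l^2 + 4*l + 3) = (l + 3)^2*(l + 1)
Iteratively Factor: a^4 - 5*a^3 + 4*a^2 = (a - 1)*(a^3 - 4*a^2) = a*(a - 1)*(a^2 - 4*a) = a^2*(a - 1)*(a - 4)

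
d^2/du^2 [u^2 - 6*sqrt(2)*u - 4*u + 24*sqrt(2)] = 2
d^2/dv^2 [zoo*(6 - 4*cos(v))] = zoo*cos(v)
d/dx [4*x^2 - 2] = 8*x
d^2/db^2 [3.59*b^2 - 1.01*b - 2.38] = 7.18000000000000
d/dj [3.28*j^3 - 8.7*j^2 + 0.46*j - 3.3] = 9.84*j^2 - 17.4*j + 0.46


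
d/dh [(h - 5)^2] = 2*h - 10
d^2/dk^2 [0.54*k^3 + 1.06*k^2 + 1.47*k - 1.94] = 3.24*k + 2.12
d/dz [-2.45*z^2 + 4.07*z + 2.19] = 4.07 - 4.9*z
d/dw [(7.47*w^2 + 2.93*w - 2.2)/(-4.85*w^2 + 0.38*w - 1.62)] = (17.0491*w^2 - 45.5428*w - 3.9106)/(23.5225*w^4 - 3.686*w^3 + 15.8584*w^2 - 1.2312*w + 2.6244)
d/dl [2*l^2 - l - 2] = 4*l - 1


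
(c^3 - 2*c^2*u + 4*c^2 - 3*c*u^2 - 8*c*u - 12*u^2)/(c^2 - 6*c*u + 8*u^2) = (c^3 - 2*c^2*u + 4*c^2 - 3*c*u^2 - 8*c*u - 12*u^2)/(c^2 - 6*c*u + 8*u^2)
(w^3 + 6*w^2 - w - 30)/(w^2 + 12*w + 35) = (w^2 + w - 6)/(w + 7)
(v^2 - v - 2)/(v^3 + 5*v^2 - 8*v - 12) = 1/(v + 6)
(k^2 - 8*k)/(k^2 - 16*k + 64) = k/(k - 8)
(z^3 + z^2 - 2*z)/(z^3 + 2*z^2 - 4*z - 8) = z*(z - 1)/(z^2 - 4)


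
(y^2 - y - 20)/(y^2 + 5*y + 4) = (y - 5)/(y + 1)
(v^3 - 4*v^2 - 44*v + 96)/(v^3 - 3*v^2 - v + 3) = (v^3 - 4*v^2 - 44*v + 96)/(v^3 - 3*v^2 - v + 3)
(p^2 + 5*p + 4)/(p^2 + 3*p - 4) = (p + 1)/(p - 1)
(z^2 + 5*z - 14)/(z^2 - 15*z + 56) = (z^2 + 5*z - 14)/(z^2 - 15*z + 56)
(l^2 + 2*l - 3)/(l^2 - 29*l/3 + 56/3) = 3*(l^2 + 2*l - 3)/(3*l^2 - 29*l + 56)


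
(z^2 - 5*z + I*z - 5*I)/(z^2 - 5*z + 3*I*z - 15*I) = (z + I)/(z + 3*I)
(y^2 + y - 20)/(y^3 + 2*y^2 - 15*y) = (y - 4)/(y*(y - 3))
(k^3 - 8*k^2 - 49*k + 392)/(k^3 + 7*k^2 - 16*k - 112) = (k^2 - 15*k + 56)/(k^2 - 16)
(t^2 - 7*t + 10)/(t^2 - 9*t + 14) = (t - 5)/(t - 7)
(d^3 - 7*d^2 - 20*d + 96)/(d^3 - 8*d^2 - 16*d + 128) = (d - 3)/(d - 4)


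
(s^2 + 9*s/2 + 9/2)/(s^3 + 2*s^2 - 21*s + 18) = (2*s^2 + 9*s + 9)/(2*(s^3 + 2*s^2 - 21*s + 18))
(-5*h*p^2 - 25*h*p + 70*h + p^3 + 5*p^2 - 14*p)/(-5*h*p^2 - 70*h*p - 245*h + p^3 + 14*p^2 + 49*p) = (p - 2)/(p + 7)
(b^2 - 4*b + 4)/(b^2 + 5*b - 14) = (b - 2)/(b + 7)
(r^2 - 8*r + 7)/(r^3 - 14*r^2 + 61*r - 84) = (r - 1)/(r^2 - 7*r + 12)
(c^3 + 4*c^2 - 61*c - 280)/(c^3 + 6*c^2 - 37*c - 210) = (c - 8)/(c - 6)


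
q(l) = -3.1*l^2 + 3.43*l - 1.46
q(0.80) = -0.70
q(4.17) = -41.06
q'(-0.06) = 3.80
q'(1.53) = -6.06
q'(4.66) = -25.46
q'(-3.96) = 27.98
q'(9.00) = -52.37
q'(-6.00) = 40.63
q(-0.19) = -2.22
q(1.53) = -3.47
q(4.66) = -52.79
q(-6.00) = -133.64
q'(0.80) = -1.53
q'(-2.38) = 18.19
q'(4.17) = -22.42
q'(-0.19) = 4.61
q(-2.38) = -27.18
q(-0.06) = -1.68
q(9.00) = -221.69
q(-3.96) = -63.66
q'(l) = 3.43 - 6.2*l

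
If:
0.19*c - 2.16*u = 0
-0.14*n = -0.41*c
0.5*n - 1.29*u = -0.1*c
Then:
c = 0.00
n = 0.00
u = 0.00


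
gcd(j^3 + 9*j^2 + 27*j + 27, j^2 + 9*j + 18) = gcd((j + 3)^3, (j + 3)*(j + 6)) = j + 3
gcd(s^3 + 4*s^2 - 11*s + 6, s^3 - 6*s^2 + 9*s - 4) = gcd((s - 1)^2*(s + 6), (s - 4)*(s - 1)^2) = s^2 - 2*s + 1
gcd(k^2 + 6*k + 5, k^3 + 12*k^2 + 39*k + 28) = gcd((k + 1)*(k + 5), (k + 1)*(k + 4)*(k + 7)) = k + 1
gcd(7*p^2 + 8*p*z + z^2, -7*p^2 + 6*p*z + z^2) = 7*p + z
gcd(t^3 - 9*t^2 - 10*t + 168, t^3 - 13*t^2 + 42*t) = t^2 - 13*t + 42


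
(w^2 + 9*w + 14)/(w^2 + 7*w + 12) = (w^2 + 9*w + 14)/(w^2 + 7*w + 12)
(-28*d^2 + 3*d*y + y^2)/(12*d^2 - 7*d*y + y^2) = (7*d + y)/(-3*d + y)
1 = 1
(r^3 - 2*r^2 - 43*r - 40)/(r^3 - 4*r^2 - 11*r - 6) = (r^2 - 3*r - 40)/(r^2 - 5*r - 6)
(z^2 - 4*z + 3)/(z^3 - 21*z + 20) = (z - 3)/(z^2 + z - 20)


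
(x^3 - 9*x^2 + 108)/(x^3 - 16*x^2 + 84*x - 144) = (x + 3)/(x - 4)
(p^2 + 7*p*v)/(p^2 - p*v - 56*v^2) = p/(p - 8*v)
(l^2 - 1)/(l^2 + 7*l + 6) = (l - 1)/(l + 6)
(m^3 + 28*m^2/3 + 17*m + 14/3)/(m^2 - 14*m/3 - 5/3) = (m^2 + 9*m + 14)/(m - 5)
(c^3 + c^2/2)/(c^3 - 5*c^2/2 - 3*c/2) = c/(c - 3)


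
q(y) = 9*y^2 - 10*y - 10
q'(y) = 18*y - 10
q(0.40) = -12.56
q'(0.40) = -2.80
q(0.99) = -11.08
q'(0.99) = 7.82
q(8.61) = 571.09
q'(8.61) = 144.98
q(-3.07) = 105.52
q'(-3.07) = -65.26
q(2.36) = 16.53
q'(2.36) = 32.48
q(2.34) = 15.88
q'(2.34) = 32.12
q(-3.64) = 145.65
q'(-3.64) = -75.52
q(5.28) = 188.11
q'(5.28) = 85.04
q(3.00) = 41.00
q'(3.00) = 44.00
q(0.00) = -10.00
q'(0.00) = -10.00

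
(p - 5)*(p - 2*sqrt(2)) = p^2 - 5*p - 2*sqrt(2)*p + 10*sqrt(2)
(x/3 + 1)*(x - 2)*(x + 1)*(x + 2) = x^4/3 + 4*x^3/3 - x^2/3 - 16*x/3 - 4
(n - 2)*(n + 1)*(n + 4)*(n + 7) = n^4 + 10*n^3 + 15*n^2 - 50*n - 56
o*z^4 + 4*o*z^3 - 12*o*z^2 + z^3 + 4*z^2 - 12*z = z*(z - 2)*(z + 6)*(o*z + 1)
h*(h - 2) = h^2 - 2*h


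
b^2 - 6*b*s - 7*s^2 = (b - 7*s)*(b + s)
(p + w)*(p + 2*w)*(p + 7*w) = p^3 + 10*p^2*w + 23*p*w^2 + 14*w^3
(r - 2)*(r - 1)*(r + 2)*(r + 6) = r^4 + 5*r^3 - 10*r^2 - 20*r + 24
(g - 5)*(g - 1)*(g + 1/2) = g^3 - 11*g^2/2 + 2*g + 5/2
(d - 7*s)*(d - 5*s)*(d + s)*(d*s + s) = d^4*s - 11*d^3*s^2 + d^3*s + 23*d^2*s^3 - 11*d^2*s^2 + 35*d*s^4 + 23*d*s^3 + 35*s^4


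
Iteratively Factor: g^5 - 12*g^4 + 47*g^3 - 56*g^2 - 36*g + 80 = (g - 2)*(g^4 - 10*g^3 + 27*g^2 - 2*g - 40) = (g - 2)*(g + 1)*(g^3 - 11*g^2 + 38*g - 40) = (g - 2)^2*(g + 1)*(g^2 - 9*g + 20) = (g - 5)*(g - 2)^2*(g + 1)*(g - 4)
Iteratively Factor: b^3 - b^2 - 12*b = (b + 3)*(b^2 - 4*b) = b*(b + 3)*(b - 4)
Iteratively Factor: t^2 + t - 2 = (t + 2)*(t - 1)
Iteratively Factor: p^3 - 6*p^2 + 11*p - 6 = (p - 1)*(p^2 - 5*p + 6) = (p - 3)*(p - 1)*(p - 2)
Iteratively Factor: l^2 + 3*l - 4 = (l - 1)*(l + 4)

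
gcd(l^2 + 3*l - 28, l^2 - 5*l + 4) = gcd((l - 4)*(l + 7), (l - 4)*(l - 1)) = l - 4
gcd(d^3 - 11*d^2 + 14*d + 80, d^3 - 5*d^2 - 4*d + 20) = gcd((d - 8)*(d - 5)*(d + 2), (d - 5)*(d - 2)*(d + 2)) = d^2 - 3*d - 10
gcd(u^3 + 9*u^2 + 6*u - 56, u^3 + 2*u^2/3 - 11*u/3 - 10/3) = u - 2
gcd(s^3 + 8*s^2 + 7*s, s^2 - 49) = s + 7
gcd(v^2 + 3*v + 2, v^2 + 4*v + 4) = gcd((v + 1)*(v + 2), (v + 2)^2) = v + 2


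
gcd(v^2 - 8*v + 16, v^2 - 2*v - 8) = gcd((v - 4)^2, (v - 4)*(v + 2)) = v - 4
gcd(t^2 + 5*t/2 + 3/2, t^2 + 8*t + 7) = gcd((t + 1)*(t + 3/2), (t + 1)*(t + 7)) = t + 1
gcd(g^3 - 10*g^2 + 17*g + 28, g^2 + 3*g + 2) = g + 1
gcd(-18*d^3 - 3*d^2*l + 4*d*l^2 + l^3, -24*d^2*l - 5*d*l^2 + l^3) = 3*d + l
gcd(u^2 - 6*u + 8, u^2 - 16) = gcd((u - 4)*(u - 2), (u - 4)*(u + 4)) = u - 4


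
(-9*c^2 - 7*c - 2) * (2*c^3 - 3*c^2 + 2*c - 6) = -18*c^5 + 13*c^4 - c^3 + 46*c^2 + 38*c + 12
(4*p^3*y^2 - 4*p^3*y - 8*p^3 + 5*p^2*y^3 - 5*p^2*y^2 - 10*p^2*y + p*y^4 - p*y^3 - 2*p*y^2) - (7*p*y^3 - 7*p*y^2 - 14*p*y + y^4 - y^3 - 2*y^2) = 4*p^3*y^2 - 4*p^3*y - 8*p^3 + 5*p^2*y^3 - 5*p^2*y^2 - 10*p^2*y + p*y^4 - 8*p*y^3 + 5*p*y^2 + 14*p*y - y^4 + y^3 + 2*y^2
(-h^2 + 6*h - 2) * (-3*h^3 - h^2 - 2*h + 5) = 3*h^5 - 17*h^4 + 2*h^3 - 15*h^2 + 34*h - 10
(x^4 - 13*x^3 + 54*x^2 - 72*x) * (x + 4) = x^5 - 9*x^4 + 2*x^3 + 144*x^2 - 288*x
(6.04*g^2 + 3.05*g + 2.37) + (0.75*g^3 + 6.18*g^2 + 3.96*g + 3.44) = 0.75*g^3 + 12.22*g^2 + 7.01*g + 5.81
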